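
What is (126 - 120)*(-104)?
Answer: -624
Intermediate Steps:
(126 - 120)*(-104) = 6*(-104) = -624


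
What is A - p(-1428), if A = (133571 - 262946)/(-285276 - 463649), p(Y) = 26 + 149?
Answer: -5237300/29957 ≈ -174.83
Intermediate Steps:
p(Y) = 175
A = 5175/29957 (A = -129375/(-748925) = -129375*(-1/748925) = 5175/29957 ≈ 0.17275)
A - p(-1428) = 5175/29957 - 1*175 = 5175/29957 - 175 = -5237300/29957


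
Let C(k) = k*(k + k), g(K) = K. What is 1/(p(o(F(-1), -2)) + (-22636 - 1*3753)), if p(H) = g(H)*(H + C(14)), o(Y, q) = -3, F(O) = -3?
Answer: -1/27556 ≈ -3.6290e-5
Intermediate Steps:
C(k) = 2*k² (C(k) = k*(2*k) = 2*k²)
p(H) = H*(392 + H) (p(H) = H*(H + 2*14²) = H*(H + 2*196) = H*(H + 392) = H*(392 + H))
1/(p(o(F(-1), -2)) + (-22636 - 1*3753)) = 1/(-3*(392 - 3) + (-22636 - 1*3753)) = 1/(-3*389 + (-22636 - 3753)) = 1/(-1167 - 26389) = 1/(-27556) = -1/27556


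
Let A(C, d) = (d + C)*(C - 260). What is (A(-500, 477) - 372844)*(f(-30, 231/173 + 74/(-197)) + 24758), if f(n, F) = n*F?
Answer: -299499445874272/34081 ≈ -8.7879e+9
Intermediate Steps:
A(C, d) = (-260 + C)*(C + d) (A(C, d) = (C + d)*(-260 + C) = (-260 + C)*(C + d))
f(n, F) = F*n
(A(-500, 477) - 372844)*(f(-30, 231/173 + 74/(-197)) + 24758) = (((-500)² - 260*(-500) - 260*477 - 500*477) - 372844)*((231/173 + 74/(-197))*(-30) + 24758) = ((250000 + 130000 - 124020 - 238500) - 372844)*((231*(1/173) + 74*(-1/197))*(-30) + 24758) = (17480 - 372844)*((231/173 - 74/197)*(-30) + 24758) = -355364*((32705/34081)*(-30) + 24758) = -355364*(-981150/34081 + 24758) = -355364*842796248/34081 = -299499445874272/34081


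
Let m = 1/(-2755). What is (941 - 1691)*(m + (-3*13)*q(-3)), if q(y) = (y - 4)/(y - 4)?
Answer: 16116900/551 ≈ 29250.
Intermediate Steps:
m = -1/2755 ≈ -0.00036298
q(y) = 1 (q(y) = (-4 + y)/(-4 + y) = 1)
(941 - 1691)*(m + (-3*13)*q(-3)) = (941 - 1691)*(-1/2755 - 3*13*1) = -750*(-1/2755 - 39*1) = -750*(-1/2755 - 39) = -750*(-107446/2755) = 16116900/551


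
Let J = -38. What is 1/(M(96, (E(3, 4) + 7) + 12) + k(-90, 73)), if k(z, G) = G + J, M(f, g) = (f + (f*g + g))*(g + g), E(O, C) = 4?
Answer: 1/107077 ≈ 9.3391e-6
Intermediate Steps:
M(f, g) = 2*g*(f + g + f*g) (M(f, g) = (f + (g + f*g))*(2*g) = (f + g + f*g)*(2*g) = 2*g*(f + g + f*g))
k(z, G) = -38 + G (k(z, G) = G - 38 = -38 + G)
1/(M(96, (E(3, 4) + 7) + 12) + k(-90, 73)) = 1/(2*((4 + 7) + 12)*(96 + ((4 + 7) + 12) + 96*((4 + 7) + 12)) + (-38 + 73)) = 1/(2*(11 + 12)*(96 + (11 + 12) + 96*(11 + 12)) + 35) = 1/(2*23*(96 + 23 + 96*23) + 35) = 1/(2*23*(96 + 23 + 2208) + 35) = 1/(2*23*2327 + 35) = 1/(107042 + 35) = 1/107077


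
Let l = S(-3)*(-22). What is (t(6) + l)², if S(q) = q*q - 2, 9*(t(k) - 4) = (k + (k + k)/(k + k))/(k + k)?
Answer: 262213249/11664 ≈ 22481.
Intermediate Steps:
t(k) = 4 + (1 + k)/(18*k) (t(k) = 4 + ((k + (k + k)/(k + k))/(k + k))/9 = 4 + ((k + (2*k)/((2*k)))/((2*k)))/9 = 4 + ((k + (2*k)*(1/(2*k)))*(1/(2*k)))/9 = 4 + ((k + 1)*(1/(2*k)))/9 = 4 + ((1 + k)*(1/(2*k)))/9 = 4 + ((1 + k)/(2*k))/9 = 4 + (1 + k)/(18*k))
S(q) = -2 + q² (S(q) = q² - 2 = -2 + q²)
l = -154 (l = (-2 + (-3)²)*(-22) = (-2 + 9)*(-22) = 7*(-22) = -154)
(t(6) + l)² = ((1/18)*(1 + 73*6)/6 - 154)² = ((1/18)*(⅙)*(1 + 438) - 154)² = ((1/18)*(⅙)*439 - 154)² = (439/108 - 154)² = (-16193/108)² = 262213249/11664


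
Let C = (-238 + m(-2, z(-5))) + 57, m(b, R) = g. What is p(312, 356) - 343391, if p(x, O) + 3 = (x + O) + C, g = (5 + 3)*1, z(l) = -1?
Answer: -342899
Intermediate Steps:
g = 8 (g = 8*1 = 8)
m(b, R) = 8
C = -173 (C = (-238 + 8) + 57 = -230 + 57 = -173)
p(x, O) = -176 + O + x (p(x, O) = -3 + ((x + O) - 173) = -3 + ((O + x) - 173) = -3 + (-173 + O + x) = -176 + O + x)
p(312, 356) - 343391 = (-176 + 356 + 312) - 343391 = 492 - 343391 = -342899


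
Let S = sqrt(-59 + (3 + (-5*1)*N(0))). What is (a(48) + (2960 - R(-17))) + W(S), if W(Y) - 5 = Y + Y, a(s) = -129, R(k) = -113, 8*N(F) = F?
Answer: 2949 + 4*I*sqrt(14) ≈ 2949.0 + 14.967*I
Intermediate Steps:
N(F) = F/8
S = 2*I*sqrt(14) (S = sqrt(-59 + (3 + (-5*1)*((1/8)*0))) = sqrt(-59 + (3 - 5*0)) = sqrt(-59 + (3 + 0)) = sqrt(-59 + 3) = sqrt(-56) = 2*I*sqrt(14) ≈ 7.4833*I)
W(Y) = 5 + 2*Y (W(Y) = 5 + (Y + Y) = 5 + 2*Y)
(a(48) + (2960 - R(-17))) + W(S) = (-129 + (2960 - 1*(-113))) + (5 + 2*(2*I*sqrt(14))) = (-129 + (2960 + 113)) + (5 + 4*I*sqrt(14)) = (-129 + 3073) + (5 + 4*I*sqrt(14)) = 2944 + (5 + 4*I*sqrt(14)) = 2949 + 4*I*sqrt(14)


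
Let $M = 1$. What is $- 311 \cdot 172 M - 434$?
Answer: $-53926$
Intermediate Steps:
$- 311 \cdot 172 M - 434 = - 311 \cdot 172 \cdot 1 - 434 = \left(-311\right) 172 - 434 = -53492 - 434 = -53926$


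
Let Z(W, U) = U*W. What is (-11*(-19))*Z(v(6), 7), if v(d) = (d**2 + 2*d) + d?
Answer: 79002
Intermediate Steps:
v(d) = d**2 + 3*d
(-11*(-19))*Z(v(6), 7) = (-11*(-19))*(7*(6*(3 + 6))) = 209*(7*(6*9)) = 209*(7*54) = 209*378 = 79002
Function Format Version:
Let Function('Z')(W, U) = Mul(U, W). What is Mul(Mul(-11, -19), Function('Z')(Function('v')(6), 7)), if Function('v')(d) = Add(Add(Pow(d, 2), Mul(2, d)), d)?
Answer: 79002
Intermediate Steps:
Function('v')(d) = Add(Pow(d, 2), Mul(3, d))
Mul(Mul(-11, -19), Function('Z')(Function('v')(6), 7)) = Mul(Mul(-11, -19), Mul(7, Mul(6, Add(3, 6)))) = Mul(209, Mul(7, Mul(6, 9))) = Mul(209, Mul(7, 54)) = Mul(209, 378) = 79002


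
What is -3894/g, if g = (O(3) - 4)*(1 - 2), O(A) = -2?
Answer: -649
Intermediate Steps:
g = 6 (g = (-2 - 4)*(1 - 2) = -6*(-1) = 6)
-3894/g = -3894/6 = -3894*⅙ = -649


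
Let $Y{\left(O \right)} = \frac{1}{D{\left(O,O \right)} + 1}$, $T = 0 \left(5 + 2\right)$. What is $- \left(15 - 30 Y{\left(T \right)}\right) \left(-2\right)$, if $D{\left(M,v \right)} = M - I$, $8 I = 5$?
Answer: $-130$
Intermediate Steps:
$I = \frac{5}{8}$ ($I = \frac{1}{8} \cdot 5 = \frac{5}{8} \approx 0.625$)
$D{\left(M,v \right)} = - \frac{5}{8} + M$ ($D{\left(M,v \right)} = M - \frac{5}{8} = - \frac{5}{8} + M$)
$T = 0$ ($T = 0 \cdot 7 = 0$)
$Y{\left(O \right)} = \frac{1}{\frac{3}{8} + O}$ ($Y{\left(O \right)} = \frac{1}{\left(- \frac{5}{8} + O\right) + 1} = \frac{1}{\frac{3}{8} + O}$)
$- \left(15 - 30 Y{\left(T \right)}\right) \left(-2\right) = - \left(15 - 30 \frac{8}{3 + 8 \cdot 0}\right) \left(-2\right) = - \left(15 - 30 \frac{8}{3 + 0}\right) \left(-2\right) = - \left(15 - 30 \cdot \frac{8}{3}\right) \left(-2\right) = - \left(15 - 30 \cdot 8 \cdot \frac{1}{3}\right) \left(-2\right) = - \left(15 - 80\right) \left(-2\right) = - \left(-65\right) \left(-2\right) = \left(-1\right) 130 = -130$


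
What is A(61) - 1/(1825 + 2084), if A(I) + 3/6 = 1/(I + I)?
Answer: -117331/238449 ≈ -0.49206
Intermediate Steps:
A(I) = -½ + 1/(2*I) (A(I) = -½ + 1/(I + I) = -½ + 1/(2*I))
A(61) - 1/(1825 + 2084) = (½)*(1 - 1*61)/61 - 1/(1825 + 2084) = (½)*(1/61)*(1 - 61) - 1/3909 = (½)*(1/61)*(-60) - 1*1/3909 = -30/61 - 1/3909 = -117331/238449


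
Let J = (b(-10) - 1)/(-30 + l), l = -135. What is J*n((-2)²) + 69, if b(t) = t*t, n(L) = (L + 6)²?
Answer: 9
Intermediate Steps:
n(L) = (6 + L)²
b(t) = t²
J = -⅗ (J = ((-10)² - 1)/(-30 - 135) = (100 - 1)/(-165) = 99*(-1/165) = -⅗ ≈ -0.60000)
J*n((-2)²) + 69 = -3*(6 + (-2)²)²/5 + 69 = -3*(6 + 4)²/5 + 69 = -⅗*10² + 69 = -⅗*100 + 69 = -60 + 69 = 9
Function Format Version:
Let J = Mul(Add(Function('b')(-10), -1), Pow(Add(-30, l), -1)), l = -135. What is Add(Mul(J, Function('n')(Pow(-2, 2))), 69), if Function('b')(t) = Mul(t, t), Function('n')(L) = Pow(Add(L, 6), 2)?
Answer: 9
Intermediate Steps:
Function('n')(L) = Pow(Add(6, L), 2)
Function('b')(t) = Pow(t, 2)
J = Rational(-3, 5) (J = Mul(Add(Pow(-10, 2), -1), Pow(Add(-30, -135), -1)) = Mul(Add(100, -1), Pow(-165, -1)) = Mul(99, Rational(-1, 165)) = Rational(-3, 5) ≈ -0.60000)
Add(Mul(J, Function('n')(Pow(-2, 2))), 69) = Add(Mul(Rational(-3, 5), Pow(Add(6, Pow(-2, 2)), 2)), 69) = Add(Mul(Rational(-3, 5), Pow(Add(6, 4), 2)), 69) = Add(Mul(Rational(-3, 5), Pow(10, 2)), 69) = Add(Mul(Rational(-3, 5), 100), 69) = Add(-60, 69) = 9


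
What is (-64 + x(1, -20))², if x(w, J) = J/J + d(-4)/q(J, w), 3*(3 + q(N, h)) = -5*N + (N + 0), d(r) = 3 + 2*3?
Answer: 19766916/5041 ≈ 3921.2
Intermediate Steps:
d(r) = 9 (d(r) = 3 + 6 = 9)
q(N, h) = -3 - 4*N/3 (q(N, h) = -3 + (-5*N + (N + 0))/3 = -3 + (-5*N + N)/3 = -3 + (-4*N)/3 = -3 - 4*N/3)
x(w, J) = 1 + 9/(-3 - 4*J/3) (x(w, J) = J/J + 9/(-3 - 4*J/3) = 1 + 9/(-3 - 4*J/3))
(-64 + x(1, -20))² = (-64 + 2*(-9 + 2*(-20))/(9 + 4*(-20)))² = (-64 + 2*(-9 - 40)/(9 - 80))² = (-64 + 2*(-49)/(-71))² = (-64 + 2*(-1/71)*(-49))² = (-64 + 98/71)² = (-4446/71)² = 19766916/5041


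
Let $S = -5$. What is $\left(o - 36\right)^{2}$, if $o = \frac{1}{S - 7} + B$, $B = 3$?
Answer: $\frac{157609}{144} \approx 1094.5$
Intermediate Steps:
$o = \frac{35}{12}$ ($o = \frac{1}{-5 - 7} + 3 = \frac{1}{-12} + 3 = - \frac{1}{12} + 3 = \frac{35}{12} \approx 2.9167$)
$\left(o - 36\right)^{2} = \left(\frac{35}{12} - 36\right)^{2} = \left(- \frac{397}{12}\right)^{2} = \frac{157609}{144}$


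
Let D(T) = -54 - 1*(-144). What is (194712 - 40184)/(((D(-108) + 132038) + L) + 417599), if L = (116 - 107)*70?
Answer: 154528/550357 ≈ 0.28078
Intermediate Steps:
L = 630 (L = 9*70 = 630)
D(T) = 90 (D(T) = -54 + 144 = 90)
(194712 - 40184)/(((D(-108) + 132038) + L) + 417599) = (194712 - 40184)/(((90 + 132038) + 630) + 417599) = 154528/((132128 + 630) + 417599) = 154528/(132758 + 417599) = 154528/550357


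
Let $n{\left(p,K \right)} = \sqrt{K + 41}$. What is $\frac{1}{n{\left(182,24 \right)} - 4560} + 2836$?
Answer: $\frac{11794092140}{4158707} - \frac{\sqrt{65}}{20793535} \approx 2836.0$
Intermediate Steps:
$n{\left(p,K \right)} = \sqrt{41 + K}$
$\frac{1}{n{\left(182,24 \right)} - 4560} + 2836 = \frac{1}{\sqrt{41 + 24} - 4560} + 2836 = \frac{1}{\sqrt{65} - 4560} + 2836 = \frac{1}{-4560 + \sqrt{65}} + 2836 = 2836 + \frac{1}{-4560 + \sqrt{65}}$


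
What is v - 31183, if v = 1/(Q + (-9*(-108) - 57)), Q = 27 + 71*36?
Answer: -109078133/3498 ≈ -31183.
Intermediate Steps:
Q = 2583 (Q = 27 + 2556 = 2583)
v = 1/3498 (v = 1/(2583 + (-9*(-108) - 57)) = 1/(2583 + (972 - 57)) = 1/(2583 + 915) = 1/3498 ≈ 0.00028588)
v - 31183 = 1/3498 - 31183 = -109078133/3498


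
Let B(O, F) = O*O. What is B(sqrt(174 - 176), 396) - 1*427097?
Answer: -427099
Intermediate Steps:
B(O, F) = O**2
B(sqrt(174 - 176), 396) - 1*427097 = (sqrt(174 - 176))**2 - 1*427097 = (sqrt(-2))**2 - 427097 = (I*sqrt(2))**2 - 427097 = -2 - 427097 = -427099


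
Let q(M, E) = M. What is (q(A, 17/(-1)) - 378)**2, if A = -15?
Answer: 154449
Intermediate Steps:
(q(A, 17/(-1)) - 378)**2 = (-15 - 378)**2 = (-393)**2 = 154449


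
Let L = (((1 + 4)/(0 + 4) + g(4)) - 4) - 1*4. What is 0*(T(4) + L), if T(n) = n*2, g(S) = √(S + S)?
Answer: 0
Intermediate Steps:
g(S) = √2*√S (g(S) = √(2*S) = √2*√S)
T(n) = 2*n
L = -27/4 + 2*√2 (L = (((1 + 4)/(0 + 4) + √2*√4) - 4) - 1*4 = ((5/4 + √2*2) - 4) - 4 = ((5*(¼) + 2*√2) - 4) - 4 = ((5/4 + 2*√2) - 4) - 4 = (-11/4 + 2*√2) - 4 = -27/4 + 2*√2 ≈ -3.9216)
0*(T(4) + L) = 0*(2*4 + (-27/4 + 2*√2)) = 0*(8 + (-27/4 + 2*√2)) = 0*(5/4 + 2*√2) = 0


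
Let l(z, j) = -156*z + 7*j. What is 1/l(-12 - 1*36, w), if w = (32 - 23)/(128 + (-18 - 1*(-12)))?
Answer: 122/913599 ≈ 0.00013354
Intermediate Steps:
w = 9/122 (w = 9/(128 + (-18 + 12)) = 9/(128 - 6) = 9/122 ≈ 0.073771)
1/l(-12 - 1*36, w) = 1/(-156*(-12 - 1*36) + 7*(9/122)) = 1/(-156*(-12 - 36) + 63/122) = 1/(-156*(-48) + 63/122) = 1/(7488 + 63/122) = 1/(913599/122) = 122/913599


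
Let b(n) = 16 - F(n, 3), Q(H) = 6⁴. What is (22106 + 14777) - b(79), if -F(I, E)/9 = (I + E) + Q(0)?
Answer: 24465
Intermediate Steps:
Q(H) = 1296
F(I, E) = -11664 - 9*E - 9*I (F(I, E) = -9*((I + E) + 1296) = -9*((E + I) + 1296) = -9*(1296 + E + I) = -11664 - 9*E - 9*I)
b(n) = 11707 + 9*n (b(n) = 16 - (-11664 - 9*3 - 9*n) = 16 - (-11664 - 27 - 9*n) = 16 - (-11691 - 9*n) = 16 + (11691 + 9*n) = 11707 + 9*n)
(22106 + 14777) - b(79) = (22106 + 14777) - (11707 + 9*79) = 36883 - (11707 + 711) = 36883 - 1*12418 = 36883 - 12418 = 24465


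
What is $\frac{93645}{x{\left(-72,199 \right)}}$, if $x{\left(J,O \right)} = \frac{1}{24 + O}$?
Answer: $20882835$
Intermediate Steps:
$\frac{93645}{x{\left(-72,199 \right)}} = \frac{93645}{\frac{1}{24 + 199}} = \frac{93645}{\frac{1}{223}} = 93645 \frac{1}{\frac{1}{223}} = 93645 \cdot 223 = 20882835$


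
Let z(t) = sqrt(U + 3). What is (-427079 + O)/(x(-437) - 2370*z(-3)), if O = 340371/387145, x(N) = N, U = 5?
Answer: -72254086519708/17322505310495 + 156743418811632*sqrt(2)/3464501062099 ≈ 59.812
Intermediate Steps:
O = 340371/387145 (O = 340371*(1/387145) = 340371/387145 ≈ 0.87918)
z(t) = 2*sqrt(2) (z(t) = sqrt(5 + 3) = sqrt(8) = 2*sqrt(2))
(-427079 + O)/(x(-437) - 2370*z(-3)) = (-427079 + 340371/387145)/(-437 - 4740*sqrt(2)) = -165341159084/(387145*(-437 - 4740*sqrt(2)))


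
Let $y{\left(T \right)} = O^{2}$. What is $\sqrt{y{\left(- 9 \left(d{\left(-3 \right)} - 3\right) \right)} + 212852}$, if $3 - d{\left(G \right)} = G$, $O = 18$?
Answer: $2 \sqrt{53294} \approx 461.71$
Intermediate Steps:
$d{\left(G \right)} = 3 - G$
$y{\left(T \right)} = 324$ ($y{\left(T \right)} = 18^{2} = 324$)
$\sqrt{y{\left(- 9 \left(d{\left(-3 \right)} - 3\right) \right)} + 212852} = \sqrt{324 + 212852} = \sqrt{213176} = 2 \sqrt{53294}$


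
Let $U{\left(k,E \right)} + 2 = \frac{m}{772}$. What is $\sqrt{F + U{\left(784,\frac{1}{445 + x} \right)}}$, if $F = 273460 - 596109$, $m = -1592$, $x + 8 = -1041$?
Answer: $\frac{i \sqrt{12018503913}}{193} \approx 568.03 i$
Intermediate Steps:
$x = -1049$ ($x = -8 - 1041 = -1049$)
$F = -322649$ ($F = 273460 - 596109 = -322649$)
$U{\left(k,E \right)} = - \frac{784}{193}$ ($U{\left(k,E \right)} = -2 - \frac{1592}{772} = -2 - \frac{398}{193} = - \frac{784}{193}$)
$\sqrt{F + U{\left(784,\frac{1}{445 + x} \right)}} = \sqrt{-322649 - \frac{784}{193}} = \sqrt{- \frac{62272041}{193}} = \frac{i \sqrt{12018503913}}{193}$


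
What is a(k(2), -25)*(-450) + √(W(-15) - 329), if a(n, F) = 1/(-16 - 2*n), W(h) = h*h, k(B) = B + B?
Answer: 75/4 + 2*I*√26 ≈ 18.75 + 10.198*I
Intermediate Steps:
k(B) = 2*B
W(h) = h²
a(k(2), -25)*(-450) + √(W(-15) - 329) = -1/(16 + 2*(2*2))*(-450) + √((-15)² - 329) = -1/(16 + 2*4)*(-450) + √(225 - 329) = -1/(16 + 8)*(-450) + √(-104) = -1/24*(-450) + 2*I*√26 = 75/4 + 2*I*√26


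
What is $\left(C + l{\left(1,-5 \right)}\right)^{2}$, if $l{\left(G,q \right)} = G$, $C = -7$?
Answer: $36$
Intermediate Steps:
$\left(C + l{\left(1,-5 \right)}\right)^{2} = \left(-7 + 1\right)^{2} = \left(-6\right)^{2} = 36$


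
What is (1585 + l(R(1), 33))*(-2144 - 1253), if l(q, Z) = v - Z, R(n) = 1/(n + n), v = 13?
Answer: -5316305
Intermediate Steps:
R(n) = 1/(2*n)
l(q, Z) = 13 - Z
(1585 + l(R(1), 33))*(-2144 - 1253) = (1585 + (13 - 1*33))*(-2144 - 1253) = (1585 + (13 - 33))*(-3397) = (1585 - 20)*(-3397) = 1565*(-3397) = -5316305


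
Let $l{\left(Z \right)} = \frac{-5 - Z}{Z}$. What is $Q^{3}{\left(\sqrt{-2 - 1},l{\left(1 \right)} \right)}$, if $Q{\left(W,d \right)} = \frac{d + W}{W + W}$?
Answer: $- \frac{35}{8} - \frac{9 i \sqrt{3}}{4} \approx -4.375 - 3.8971 i$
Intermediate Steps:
$l{\left(Z \right)} = \frac{-5 - Z}{Z}$
$Q{\left(W,d \right)} = \frac{W + d}{2 W}$
$Q^{3}{\left(\sqrt{-2 - 1},l{\left(1 \right)} \right)} = \left(\frac{\sqrt{-2 - 1} + \frac{-5 - 1}{1}}{2 \sqrt{-2 - 1}}\right)^{3} = \left(\frac{\sqrt{-3} + 1 \left(-5 - 1\right)}{2 \sqrt{-3}}\right)^{3} = \left(\frac{i \sqrt{3} + 1 \left(-6\right)}{2 i \sqrt{3}}\right)^{3} = \left(\frac{- \frac{i \sqrt{3}}{3} \left(i \sqrt{3} - 6\right)}{2}\right)^{3} = \left(\frac{- \frac{i \sqrt{3}}{3} \left(-6 + i \sqrt{3}\right)}{2}\right)^{3} = \left(- \frac{i \sqrt{3} \left(-6 + i \sqrt{3}\right)}{6}\right)^{3} = \frac{i \sqrt{3} \left(-6 + i \sqrt{3}\right)^{3}}{72}$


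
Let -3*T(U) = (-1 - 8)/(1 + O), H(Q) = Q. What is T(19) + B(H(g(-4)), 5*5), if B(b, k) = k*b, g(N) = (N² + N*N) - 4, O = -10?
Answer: 2099/3 ≈ 699.67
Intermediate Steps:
g(N) = -4 + 2*N² (g(N) = (N² + N²) - 4 = 2*N² - 4 = -4 + 2*N²)
B(b, k) = b*k
T(U) = -⅓ (T(U) = -(-1 - 8)/(3*(1 - 10)) = -(-3)/(-9) = -(-3)*(-1)/9 = -⅓*1 = -⅓)
T(19) + B(H(g(-4)), 5*5) = -⅓ + (-4 + 2*(-4)²)*(5*5) = -⅓ + (-4 + 2*16)*25 = -⅓ + (-4 + 32)*25 = -⅓ + 28*25 = -⅓ + 700 = 2099/3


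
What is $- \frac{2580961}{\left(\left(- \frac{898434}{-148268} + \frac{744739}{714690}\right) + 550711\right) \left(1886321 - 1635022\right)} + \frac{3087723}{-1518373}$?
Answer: $- \frac{5660275570687909687102632453}{2783387882671903215675934258} \approx -2.0336$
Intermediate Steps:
$- \frac{2580961}{\left(\left(- \frac{898434}{-148268} + \frac{744739}{714690}\right) + 550711\right) \left(1886321 - 1635022\right)} + \frac{3087723}{-1518373} = - \frac{2580961}{\left(\left(\left(-898434\right) \left(- \frac{1}{148268}\right) + 744739 \cdot \frac{1}{714690}\right) + 550711\right) 251299} + 3087723 \left(- \frac{1}{1518373}\right) = - \frac{2580961}{\left(\left(\frac{449217}{74134} + \frac{744739}{714690}\right) + 550711\right) 251299} - \frac{3087723}{1518373} = - \frac{2580961}{\left(\frac{94065344689}{13245707115} + 550711\right) 251299} - \frac{3087723}{1518373} = - \frac{2580961}{\frac{7294650676353454}{13245707115} \cdot 251299} - \frac{3087723}{1518373} = - \frac{2580961}{\frac{1833138420316946636746}{13245707115}} - \frac{3087723}{1518373} = \left(-2580961\right) \frac{13245707115}{1833138420316946636746} - \frac{3087723}{1518373} = - \frac{34186653481237515}{1833138420316946636746} - \frac{3087723}{1518373} = - \frac{5660275570687909687102632453}{2783387882671903215675934258}$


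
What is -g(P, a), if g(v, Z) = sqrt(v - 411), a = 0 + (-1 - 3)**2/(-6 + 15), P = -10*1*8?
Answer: -I*sqrt(491) ≈ -22.159*I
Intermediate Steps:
P = -80 (P = -10*8 = -80)
a = 16/9 (a = 0 + (-4)**2/9 = 0 + (1/9)*16 = 0 + 16/9 = 16/9 ≈ 1.7778)
g(v, Z) = sqrt(-411 + v)
-g(P, a) = -sqrt(-411 - 80) = -sqrt(-491) = -I*sqrt(491)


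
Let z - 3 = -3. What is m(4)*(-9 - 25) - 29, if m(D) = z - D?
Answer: 107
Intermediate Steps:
z = 0 (z = 3 - 3 = 0)
m(D) = -D (m(D) = 0 - D = -D)
m(4)*(-9 - 25) - 29 = (-1*4)*(-9 - 25) - 29 = -4*(-34) - 29 = 136 - 29 = 107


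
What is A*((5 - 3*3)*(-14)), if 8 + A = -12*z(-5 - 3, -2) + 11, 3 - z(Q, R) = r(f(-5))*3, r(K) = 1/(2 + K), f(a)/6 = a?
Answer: -1920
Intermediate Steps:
f(a) = 6*a
z(Q, R) = 87/28 (z(Q, R) = 3 - 3/(2 + 6*(-5)) = 3 - 3/(2 - 30) = 3 - 3/(-28) = 3 - (-1)*3/28 = 3 - 1*(-3/28) = 3 + 3/28 = 87/28)
A = -240/7 (A = -8 + (-12*87/28 + 11) = -8 + (-261/7 + 11) = -8 - 184/7 = -240/7 ≈ -34.286)
A*((5 - 3*3)*(-14)) = -240*(5 - 3*3)*(-14)/7 = -240*(5 - 9)*(-14)/7 = -(-960)*(-14)/7 = -240/7*56 = -1920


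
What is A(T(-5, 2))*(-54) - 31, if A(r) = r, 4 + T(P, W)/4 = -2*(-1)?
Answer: 401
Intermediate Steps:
T(P, W) = -8 (T(P, W) = -16 + 4*(-2*(-1)) = -16 + 4*2 = -16 + 8 = -8)
A(T(-5, 2))*(-54) - 31 = -8*(-54) - 31 = 432 - 31 = 401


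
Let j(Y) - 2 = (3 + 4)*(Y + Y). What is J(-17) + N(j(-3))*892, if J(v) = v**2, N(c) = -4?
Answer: -3279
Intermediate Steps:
j(Y) = 2 + 14*Y (j(Y) = 2 + (3 + 4)*(Y + Y) = 2 + 7*(2*Y) = 2 + 14*Y)
J(-17) + N(j(-3))*892 = (-17)**2 - 4*892 = 289 - 3568 = -3279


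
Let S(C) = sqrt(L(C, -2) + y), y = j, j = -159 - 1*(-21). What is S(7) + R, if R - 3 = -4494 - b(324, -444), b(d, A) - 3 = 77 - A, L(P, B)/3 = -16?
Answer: -5015 + I*sqrt(186) ≈ -5015.0 + 13.638*I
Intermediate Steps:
L(P, B) = -48 (L(P, B) = 3*(-16) = -48)
b(d, A) = 80 - A (b(d, A) = 3 + (77 - A) = 80 - A)
j = -138 (j = -159 + 21 = -138)
y = -138
R = -5015 (R = 3 + (-4494 - (80 - 1*(-444))) = 3 + (-4494 - (80 + 444)) = 3 + (-4494 - 1*524) = 3 + (-4494 - 524) = 3 - 5018 = -5015)
S(C) = I*sqrt(186) (S(C) = sqrt(-48 - 138) = sqrt(-186) = I*sqrt(186))
S(7) + R = I*sqrt(186) - 5015 = -5015 + I*sqrt(186)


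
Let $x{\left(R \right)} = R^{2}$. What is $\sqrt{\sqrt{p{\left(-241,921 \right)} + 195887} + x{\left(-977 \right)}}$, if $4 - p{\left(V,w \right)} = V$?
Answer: $\sqrt{954529 + 2 \sqrt{49033}} \approx 977.23$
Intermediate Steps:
$p{\left(V,w \right)} = 4 - V$
$\sqrt{\sqrt{p{\left(-241,921 \right)} + 195887} + x{\left(-977 \right)}} = \sqrt{\sqrt{\left(4 - -241\right) + 195887} + \left(-977\right)^{2}} = \sqrt{\sqrt{\left(4 + 241\right) + 195887} + 954529} = \sqrt{\sqrt{245 + 195887} + 954529} = \sqrt{\sqrt{196132} + 954529} = \sqrt{2 \sqrt{49033} + 954529} = \sqrt{954529 + 2 \sqrt{49033}}$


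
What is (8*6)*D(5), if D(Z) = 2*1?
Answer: 96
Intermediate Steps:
D(Z) = 2
(8*6)*D(5) = (8*6)*2 = 48*2 = 96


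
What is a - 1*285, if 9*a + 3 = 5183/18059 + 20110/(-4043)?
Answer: -187838406637/657112833 ≈ -285.85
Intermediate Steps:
a = -561249232/657112833 (a = -1/3 + (5183/18059 + 20110/(-4043))/9 = -1/3 + (5183*(1/18059) + 20110*(-1/4043))/9 = -1/3 + (5183/18059 - 20110/4043)/9 = -1/3 + (1/9)*(-342211621/73012537) = -1/3 - 342211621/657112833 = -561249232/657112833 ≈ -0.85411)
a - 1*285 = -561249232/657112833 - 1*285 = -561249232/657112833 - 285 = -187838406637/657112833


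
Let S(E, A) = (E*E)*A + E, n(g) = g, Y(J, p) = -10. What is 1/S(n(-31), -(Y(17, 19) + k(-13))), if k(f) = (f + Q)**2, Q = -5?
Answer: -1/301785 ≈ -3.3136e-6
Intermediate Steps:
k(f) = (-5 + f)**2 (k(f) = (f - 5)**2 = (-5 + f)**2)
S(E, A) = E + A*E**2 (S(E, A) = E**2*A + E = A*E**2 + E = E + A*E**2)
1/S(n(-31), -(Y(17, 19) + k(-13))) = 1/(-31*(1 - (-10 + (-5 - 13)**2)*(-31))) = 1/(-31*(1 - (-10 + (-18)**2)*(-31))) = 1/(-31*(1 - (-10 + 324)*(-31))) = 1/(-31*(1 - 1*314*(-31))) = 1/(-31*(1 - 314*(-31))) = 1/(-31*(1 + 9734)) = 1/(-31*9735) = 1/(-301785) = -1/301785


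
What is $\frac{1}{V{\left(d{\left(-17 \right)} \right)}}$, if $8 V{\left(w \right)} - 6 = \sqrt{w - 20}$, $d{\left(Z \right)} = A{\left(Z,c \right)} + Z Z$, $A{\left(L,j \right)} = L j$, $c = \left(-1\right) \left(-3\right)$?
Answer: $- \frac{24}{91} + \frac{4 \sqrt{218}}{91} \approx 0.38527$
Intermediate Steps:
$c = 3$
$d{\left(Z \right)} = Z^{2} + 3 Z$ ($d{\left(Z \right)} = Z 3 + Z Z = 3 Z + Z^{2} = Z^{2} + 3 Z$)
$V{\left(w \right)} = \frac{3}{4} + \frac{\sqrt{-20 + w}}{8}$ ($V{\left(w \right)} = \frac{3}{4} + \frac{\sqrt{w - 20}}{8} = \frac{3}{4} + \frac{\sqrt{-20 + w}}{8}$)
$\frac{1}{V{\left(d{\left(-17 \right)} \right)}} = \frac{1}{\frac{3}{4} + \frac{\sqrt{-20 - 17 \left(3 - 17\right)}}{8}} = \frac{1}{\frac{3}{4} + \frac{\sqrt{-20 - -238}}{8}} = \frac{1}{\frac{3}{4} + \frac{\sqrt{-20 + 238}}{8}} = \frac{1}{\frac{3}{4} + \frac{\sqrt{218}}{8}}$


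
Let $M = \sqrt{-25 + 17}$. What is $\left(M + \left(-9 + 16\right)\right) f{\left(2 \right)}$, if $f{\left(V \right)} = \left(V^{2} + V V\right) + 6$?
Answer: $98 + 28 i \sqrt{2} \approx 98.0 + 39.598 i$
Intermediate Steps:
$M = 2 i \sqrt{2}$ ($M = \sqrt{-8} = 2 i \sqrt{2} \approx 2.8284 i$)
$f{\left(V \right)} = 6 + 2 V^{2}$ ($f{\left(V \right)} = \left(V^{2} + V^{2}\right) + 6 = 2 V^{2} + 6 = 6 + 2 V^{2}$)
$\left(M + \left(-9 + 16\right)\right) f{\left(2 \right)} = \left(2 i \sqrt{2} + \left(-9 + 16\right)\right) \left(6 + 2 \cdot 2^{2}\right) = \left(2 i \sqrt{2} + 7\right) \left(6 + 2 \cdot 4\right) = \left(7 + 2 i \sqrt{2}\right) \left(6 + 8\right) = \left(7 + 2 i \sqrt{2}\right) 14 = 98 + 28 i \sqrt{2}$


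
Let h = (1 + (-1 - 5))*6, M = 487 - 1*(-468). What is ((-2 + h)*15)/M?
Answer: -96/191 ≈ -0.50262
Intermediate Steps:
M = 955 (M = 487 + 468 = 955)
h = -30 (h = (1 - 6)*6 = -5*6 = -30)
((-2 + h)*15)/M = ((-2 - 30)*15)/955 = -32*15*(1/955) = -480*1/955 = -96/191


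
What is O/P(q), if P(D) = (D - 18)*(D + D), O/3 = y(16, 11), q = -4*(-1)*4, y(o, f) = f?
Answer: -33/64 ≈ -0.51563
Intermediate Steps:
q = 16 (q = 4*4 = 16)
O = 33 (O = 3*11 = 33)
P(D) = 2*D*(-18 + D) (P(D) = (-18 + D)*(2*D) = 2*D*(-18 + D))
O/P(q) = 33/((2*16*(-18 + 16))) = 33/((2*16*(-2))) = 33/(-64) = 33*(-1/64) = -33/64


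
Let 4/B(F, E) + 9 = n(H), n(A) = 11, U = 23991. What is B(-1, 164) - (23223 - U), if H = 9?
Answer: 770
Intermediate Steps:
B(F, E) = 2 (B(F, E) = 4/(-9 + 11) = 4/2 = 4*(1/2) = 2)
B(-1, 164) - (23223 - U) = 2 - (23223 - 1*23991) = 2 - (23223 - 23991) = 2 - 1*(-768) = 2 + 768 = 770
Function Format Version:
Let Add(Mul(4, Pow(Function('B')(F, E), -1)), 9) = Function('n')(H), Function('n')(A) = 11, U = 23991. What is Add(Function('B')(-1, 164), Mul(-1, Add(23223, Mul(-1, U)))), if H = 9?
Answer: 770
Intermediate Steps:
Function('B')(F, E) = 2 (Function('B')(F, E) = Mul(4, Pow(Add(-9, 11), -1)) = Mul(4, Pow(2, -1)) = Mul(4, Rational(1, 2)) = 2)
Add(Function('B')(-1, 164), Mul(-1, Add(23223, Mul(-1, U)))) = Add(2, Mul(-1, Add(23223, Mul(-1, 23991)))) = Add(2, Mul(-1, Add(23223, -23991))) = Add(2, Mul(-1, -768)) = Add(2, 768) = 770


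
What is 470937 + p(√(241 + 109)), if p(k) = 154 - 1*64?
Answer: 471027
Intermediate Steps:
p(k) = 90 (p(k) = 154 - 64 = 90)
470937 + p(√(241 + 109)) = 470937 + 90 = 471027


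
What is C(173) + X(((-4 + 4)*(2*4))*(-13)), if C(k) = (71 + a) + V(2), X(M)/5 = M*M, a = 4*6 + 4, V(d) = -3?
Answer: 96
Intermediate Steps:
a = 28 (a = 24 + 4 = 28)
X(M) = 5*M² (X(M) = 5*(M*M) = 5*M²)
C(k) = 96 (C(k) = (71 + 28) - 3 = 99 - 3 = 96)
C(173) + X(((-4 + 4)*(2*4))*(-13)) = 96 + 5*(((-4 + 4)*(2*4))*(-13))² = 96 + 5*((0*8)*(-13))² = 96 + 5*(0*(-13))² = 96 + 5*0² = 96 + 5*0 = 96 + 0 = 96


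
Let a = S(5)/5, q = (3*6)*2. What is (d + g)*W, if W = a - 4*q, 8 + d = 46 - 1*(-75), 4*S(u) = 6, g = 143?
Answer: -183936/5 ≈ -36787.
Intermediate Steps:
S(u) = 3/2 (S(u) = (¼)*6 = 3/2)
d = 113 (d = -8 + (46 - 1*(-75)) = -8 + (46 + 75) = -8 + 121 = 113)
q = 36 (q = 18*2 = 36)
a = 3/10 (a = (3/2)/5 = (3/2)*(⅕) = 3/10 ≈ 0.30000)
W = -1437/10 (W = 3/10 - 4*36 = 3/10 - 144 = -1437/10 ≈ -143.70)
(d + g)*W = (113 + 143)*(-1437/10) = 256*(-1437/10) = -183936/5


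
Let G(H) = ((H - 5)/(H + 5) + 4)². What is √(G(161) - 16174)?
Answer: I*√111254586/83 ≈ 127.08*I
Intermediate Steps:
G(H) = (4 + (-5 + H)/(5 + H))² (G(H) = ((-5 + H)/(5 + H) + 4)² = (4 + (-5 + H)/(5 + H))²)
√(G(161) - 16174) = √(25*(3 + 161)²/(5 + 161)² - 16174) = √(25*164²/166² - 16174) = √(25*26896*(1/27556) - 16174) = √(168100/6889 - 16174) = √(-111254586/6889) = I*√111254586/83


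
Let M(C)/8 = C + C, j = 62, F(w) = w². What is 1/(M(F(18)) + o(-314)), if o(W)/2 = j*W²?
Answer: 1/12231088 ≈ 8.1759e-8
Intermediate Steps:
M(C) = 16*C (M(C) = 8*(C + C) = 8*(2*C) = 16*C)
o(W) = 124*W² (o(W) = 2*(62*W²) = 124*W²)
1/(M(F(18)) + o(-314)) = 1/(16*18² + 124*(-314)²) = 1/(16*324 + 124*98596) = 1/(5184 + 12225904) = 1/12231088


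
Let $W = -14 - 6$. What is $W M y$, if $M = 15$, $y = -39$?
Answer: $11700$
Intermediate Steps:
$W = -20$ ($W = -14 - 6 = -20$)
$W M y = \left(-20\right) 15 \left(-39\right) = \left(-300\right) \left(-39\right) = 11700$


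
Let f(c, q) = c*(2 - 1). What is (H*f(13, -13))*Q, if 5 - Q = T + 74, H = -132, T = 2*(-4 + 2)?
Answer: 111540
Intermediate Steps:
T = -4 (T = 2*(-2) = -4)
f(c, q) = c (f(c, q) = c*1 = c)
Q = -65 (Q = 5 - (-4 + 74) = 5 - 1*70 = 5 - 70 = -65)
(H*f(13, -13))*Q = -132*13*(-65) = -1716*(-65) = 111540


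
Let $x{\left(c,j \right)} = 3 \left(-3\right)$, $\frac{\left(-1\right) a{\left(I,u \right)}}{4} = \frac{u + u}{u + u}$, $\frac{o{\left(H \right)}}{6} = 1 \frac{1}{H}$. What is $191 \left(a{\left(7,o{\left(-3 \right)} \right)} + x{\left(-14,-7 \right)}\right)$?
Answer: $-2483$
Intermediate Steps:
$o{\left(H \right)} = \frac{6}{H}$ ($o{\left(H \right)} = 6 \cdot 1 \frac{1}{H} = \frac{6}{H}$)
$a{\left(I,u \right)} = -4$ ($a{\left(I,u \right)} = - 4 \frac{u + u}{u + u} = - 4 \frac{2 u}{2 u} = - 4 \cdot 2 u \frac{1}{2 u} = \left(-4\right) 1 = -4$)
$x{\left(c,j \right)} = -9$
$191 \left(a{\left(7,o{\left(-3 \right)} \right)} + x{\left(-14,-7 \right)}\right) = 191 \left(-4 - 9\right) = 191 \left(-13\right) = -2483$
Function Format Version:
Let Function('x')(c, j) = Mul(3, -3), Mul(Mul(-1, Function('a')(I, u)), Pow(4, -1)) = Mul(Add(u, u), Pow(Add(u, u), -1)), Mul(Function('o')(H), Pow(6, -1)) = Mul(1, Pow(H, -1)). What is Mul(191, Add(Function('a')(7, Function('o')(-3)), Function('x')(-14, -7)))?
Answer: -2483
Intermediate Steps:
Function('o')(H) = Mul(6, Pow(H, -1)) (Function('o')(H) = Mul(6, Mul(1, Pow(H, -1))) = Mul(6, Pow(H, -1)))
Function('a')(I, u) = -4 (Function('a')(I, u) = Mul(-4, Mul(Add(u, u), Pow(Add(u, u), -1))) = Mul(-4, Mul(Mul(2, u), Pow(Mul(2, u), -1))) = Mul(-4, Mul(Mul(2, u), Mul(Rational(1, 2), Pow(u, -1)))) = Mul(-4, 1) = -4)
Function('x')(c, j) = -9
Mul(191, Add(Function('a')(7, Function('o')(-3)), Function('x')(-14, -7))) = Mul(191, Add(-4, -9)) = Mul(191, -13) = -2483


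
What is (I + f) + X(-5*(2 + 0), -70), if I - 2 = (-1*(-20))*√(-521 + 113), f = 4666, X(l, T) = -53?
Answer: 4615 + 40*I*√102 ≈ 4615.0 + 403.98*I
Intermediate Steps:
I = 2 + 40*I*√102 (I = 2 + (-1*(-20))*√(-521 + 113) = 2 + 20*√(-408) = 2 + 20*(2*I*√102) = 2 + 40*I*√102 ≈ 2.0 + 403.98*I)
(I + f) + X(-5*(2 + 0), -70) = ((2 + 40*I*√102) + 4666) - 53 = (4668 + 40*I*√102) - 53 = 4615 + 40*I*√102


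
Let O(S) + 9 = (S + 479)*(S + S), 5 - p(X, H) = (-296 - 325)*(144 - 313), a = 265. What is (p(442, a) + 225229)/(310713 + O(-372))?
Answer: 40095/77032 ≈ 0.52050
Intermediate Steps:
p(X, H) = -104944 (p(X, H) = 5 - (-296 - 325)*(144 - 313) = 5 - (-621)*(-169) = 5 - 1*104949 = 5 - 104949 = -104944)
O(S) = -9 + 2*S*(479 + S) (O(S) = -9 + (S + 479)*(S + S) = -9 + (479 + S)*(2*S) = -9 + 2*S*(479 + S))
(p(442, a) + 225229)/(310713 + O(-372)) = (-104944 + 225229)/(310713 + (-9 + 2*(-372)² + 958*(-372))) = 120285/(310713 + (-9 + 2*138384 - 356376)) = 120285/(310713 + (-9 + 276768 - 356376)) = 120285/(310713 - 79617) = 120285/231096 = 120285*(1/231096) = 40095/77032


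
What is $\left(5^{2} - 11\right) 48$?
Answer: $672$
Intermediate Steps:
$\left(5^{2} - 11\right) 48 = \left(25 - 11\right) 48 = 14 \cdot 48 = 672$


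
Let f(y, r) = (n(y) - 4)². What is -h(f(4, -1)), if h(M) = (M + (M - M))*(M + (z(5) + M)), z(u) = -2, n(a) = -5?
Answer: -12960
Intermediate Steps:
f(y, r) = 81 (f(y, r) = (-5 - 4)² = (-9)² = 81)
h(M) = M*(-2 + 2*M) (h(M) = (M + (M - M))*(M + (-2 + M)) = (M + 0)*(-2 + 2*M) = M*(-2 + 2*M))
-h(f(4, -1)) = -2*81*(-1 + 81) = -2*81*80 = -1*12960 = -12960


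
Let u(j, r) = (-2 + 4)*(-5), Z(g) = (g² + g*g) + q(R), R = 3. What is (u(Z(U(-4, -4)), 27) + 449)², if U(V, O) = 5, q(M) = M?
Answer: 192721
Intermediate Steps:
Z(g) = 3 + 2*g² (Z(g) = (g² + g*g) + 3 = (g² + g²) + 3 = 2*g² + 3 = 3 + 2*g²)
u(j, r) = -10 (u(j, r) = 2*(-5) = -10)
(u(Z(U(-4, -4)), 27) + 449)² = (-10 + 449)² = 439² = 192721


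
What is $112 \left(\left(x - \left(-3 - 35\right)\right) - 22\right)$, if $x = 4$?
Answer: $2240$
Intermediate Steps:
$112 \left(\left(x - \left(-3 - 35\right)\right) - 22\right) = 112 \left(\left(4 - \left(-3 - 35\right)\right) - 22\right) = 112 \left(\left(4 - -38\right) - 22\right) = 112 \left(\left(4 + 38\right) - 22\right) = 112 \left(42 - 22\right) = 112 \cdot 20 = 2240$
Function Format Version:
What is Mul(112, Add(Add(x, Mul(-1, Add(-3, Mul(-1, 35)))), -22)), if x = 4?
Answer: 2240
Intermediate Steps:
Mul(112, Add(Add(x, Mul(-1, Add(-3, Mul(-1, 35)))), -22)) = Mul(112, Add(Add(4, Mul(-1, Add(-3, Mul(-1, 35)))), -22)) = Mul(112, Add(Add(4, Mul(-1, Add(-3, -35))), -22)) = Mul(112, Add(Add(4, Mul(-1, -38)), -22)) = Mul(112, Add(Add(4, 38), -22)) = Mul(112, Add(42, -22)) = Mul(112, 20) = 2240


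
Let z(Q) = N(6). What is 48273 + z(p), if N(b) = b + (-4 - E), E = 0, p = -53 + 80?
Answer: 48275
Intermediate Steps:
p = 27
N(b) = -4 + b (N(b) = b + (-4 - 1*0) = b + (-4 + 0) = b - 4 = -4 + b)
z(Q) = 2 (z(Q) = -4 + 6 = 2)
48273 + z(p) = 48273 + 2 = 48275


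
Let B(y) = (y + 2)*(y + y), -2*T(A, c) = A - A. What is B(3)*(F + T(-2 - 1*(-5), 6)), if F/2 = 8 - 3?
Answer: 300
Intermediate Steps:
F = 10 (F = 2*(8 - 3) = 2*5 = 10)
T(A, c) = 0 (T(A, c) = -(A - A)/2 = -½*0 = 0)
B(y) = 2*y*(2 + y) (B(y) = (2 + y)*(2*y) = 2*y*(2 + y))
B(3)*(F + T(-2 - 1*(-5), 6)) = (2*3*(2 + 3))*(10 + 0) = (2*3*5)*10 = 30*10 = 300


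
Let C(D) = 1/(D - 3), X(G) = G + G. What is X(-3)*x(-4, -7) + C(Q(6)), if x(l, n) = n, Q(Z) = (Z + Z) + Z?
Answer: 631/15 ≈ 42.067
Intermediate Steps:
Q(Z) = 3*Z (Q(Z) = 2*Z + Z = 3*Z)
X(G) = 2*G
C(D) = 1/(-3 + D)
X(-3)*x(-4, -7) + C(Q(6)) = (2*(-3))*(-7) + 1/(-3 + 3*6) = -6*(-7) + 1/(-3 + 18) = 42 + 1/15 = 631/15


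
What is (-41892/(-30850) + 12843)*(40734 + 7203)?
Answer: 9497480782077/15425 ≈ 6.1572e+8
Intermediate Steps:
(-41892/(-30850) + 12843)*(40734 + 7203) = (-41892*(-1/30850) + 12843)*47937 = (20946/15425 + 12843)*47937 = (198124221/15425)*47937 = 9497480782077/15425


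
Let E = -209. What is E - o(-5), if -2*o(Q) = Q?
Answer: -423/2 ≈ -211.50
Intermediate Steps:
o(Q) = -Q/2
E - o(-5) = -209 - (-1)*(-5)/2 = -209 - 1*5/2 = -209 - 5/2 = -423/2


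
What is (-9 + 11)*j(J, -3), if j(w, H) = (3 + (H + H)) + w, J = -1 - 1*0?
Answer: -8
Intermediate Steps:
J = -1 (J = -1 + 0 = -1)
j(w, H) = 3 + w + 2*H (j(w, H) = (3 + 2*H) + w = 3 + w + 2*H)
(-9 + 11)*j(J, -3) = (-9 + 11)*(3 - 1 + 2*(-3)) = 2*(3 - 1 - 6) = 2*(-4) = -8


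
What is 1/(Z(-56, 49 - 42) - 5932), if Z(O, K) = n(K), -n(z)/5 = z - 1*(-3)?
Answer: -1/5982 ≈ -0.00016717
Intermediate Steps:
n(z) = -15 - 5*z (n(z) = -5*(z - 1*(-3)) = -5*(z + 3) = -5*(3 + z) = -15 - 5*z)
Z(O, K) = -15 - 5*K
1/(Z(-56, 49 - 42) - 5932) = 1/((-15 - 5*(49 - 42)) - 5932) = 1/((-15 - 5*7) - 5932) = 1/((-15 - 35) - 5932) = 1/(-50 - 5932) = 1/(-5982) = -1/5982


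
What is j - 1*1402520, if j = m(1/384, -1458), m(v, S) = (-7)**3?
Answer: -1402863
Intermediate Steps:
m(v, S) = -343
j = -343
j - 1*1402520 = -343 - 1*1402520 = -343 - 1402520 = -1402863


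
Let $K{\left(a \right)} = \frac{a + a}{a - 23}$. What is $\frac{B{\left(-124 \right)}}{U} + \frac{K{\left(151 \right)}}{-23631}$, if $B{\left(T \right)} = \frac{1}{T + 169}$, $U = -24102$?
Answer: $- \frac{27547579}{273386093760} \approx -0.00010076$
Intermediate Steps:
$B{\left(T \right)} = \frac{1}{169 + T}$
$K{\left(a \right)} = \frac{2 a}{-23 + a}$
$\frac{B{\left(-124 \right)}}{U} + \frac{K{\left(151 \right)}}{-23631} = \frac{1}{\left(169 - 124\right) \left(-24102\right)} + \frac{2 \cdot 151 \frac{1}{-23 + 151}}{-23631} = \frac{1}{45} \left(- \frac{1}{24102}\right) + 2 \cdot 151 \cdot \frac{1}{128} \left(- \frac{1}{23631}\right) = - \frac{1}{1084590} + \frac{151}{64} \left(- \frac{1}{23631}\right) = - \frac{1}{1084590} - \frac{151}{1512384} = - \frac{27547579}{273386093760}$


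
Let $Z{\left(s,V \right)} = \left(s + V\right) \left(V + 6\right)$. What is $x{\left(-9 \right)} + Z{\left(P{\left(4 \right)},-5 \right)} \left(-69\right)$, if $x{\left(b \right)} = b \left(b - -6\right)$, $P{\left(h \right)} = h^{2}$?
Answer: $-732$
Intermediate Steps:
$Z{\left(s,V \right)} = \left(6 + V\right) \left(V + s\right)$ ($Z{\left(s,V \right)} = \left(V + s\right) \left(6 + V\right) = \left(6 + V\right) \left(V + s\right)$)
$x{\left(b \right)} = b \left(6 + b\right)$ ($x{\left(b \right)} = b \left(b + 6\right) = b \left(6 + b\right)$)
$x{\left(-9 \right)} + Z{\left(P{\left(4 \right)},-5 \right)} \left(-69\right) = - 9 \left(6 - 9\right) + \left(\left(-5\right)^{2} + 6 \left(-5\right) + 6 \cdot 4^{2} - 5 \cdot 4^{2}\right) \left(-69\right) = \left(-9\right) \left(-3\right) + \left(25 - 30 + 6 \cdot 16 - 80\right) \left(-69\right) = 27 + \left(25 - 30 + 96 - 80\right) \left(-69\right) = 27 + 11 \left(-69\right) = 27 - 759 = -732$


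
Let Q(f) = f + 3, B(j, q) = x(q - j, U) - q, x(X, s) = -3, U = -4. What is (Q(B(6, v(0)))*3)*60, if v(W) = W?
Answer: 0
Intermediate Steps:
B(j, q) = -3 - q
Q(f) = 3 + f
(Q(B(6, v(0)))*3)*60 = ((3 + (-3 - 1*0))*3)*60 = ((3 + (-3 + 0))*3)*60 = ((3 - 3)*3)*60 = (0*3)*60 = 0*60 = 0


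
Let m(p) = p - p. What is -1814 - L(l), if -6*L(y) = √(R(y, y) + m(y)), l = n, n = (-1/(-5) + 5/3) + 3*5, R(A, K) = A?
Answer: -1814 + √3795/90 ≈ -1813.3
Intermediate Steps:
m(p) = 0
n = 253/15 (n = (-1*(-⅕) + 5*(⅓)) + 15 = (⅕ + 5/3) + 15 = 28/15 + 15 = 253/15 ≈ 16.867)
l = 253/15 ≈ 16.867
L(y) = -√y/6 (L(y) = -√(y + 0)/6 = -√y/6)
-1814 - L(l) = -1814 - (-1)*√(253/15)/6 = -1814 - (-1)*√3795/15/6 = -1814 - (-1)*√3795/90 = -1814 + √3795/90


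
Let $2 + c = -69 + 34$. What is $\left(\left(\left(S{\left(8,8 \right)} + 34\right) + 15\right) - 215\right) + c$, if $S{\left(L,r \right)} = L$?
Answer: $-195$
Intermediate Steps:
$c = -37$ ($c = -2 + \left(-69 + 34\right) = -2 - 35 = -37$)
$\left(\left(\left(S{\left(8,8 \right)} + 34\right) + 15\right) - 215\right) + c = \left(\left(\left(8 + 34\right) + 15\right) - 215\right) - 37 = \left(\left(42 + 15\right) - 215\right) - 37 = \left(57 - 215\right) - 37 = -158 - 37 = -195$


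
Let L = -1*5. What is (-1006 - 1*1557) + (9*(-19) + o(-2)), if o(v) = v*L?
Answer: -2724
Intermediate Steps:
L = -5
o(v) = -5*v (o(v) = v*(-5) = -5*v)
(-1006 - 1*1557) + (9*(-19) + o(-2)) = (-1006 - 1*1557) + (9*(-19) - 5*(-2)) = (-1006 - 1557) + (-171 + 10) = -2563 - 161 = -2724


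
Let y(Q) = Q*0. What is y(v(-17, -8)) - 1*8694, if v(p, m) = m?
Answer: -8694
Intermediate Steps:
y(Q) = 0
y(v(-17, -8)) - 1*8694 = 0 - 1*8694 = 0 - 8694 = -8694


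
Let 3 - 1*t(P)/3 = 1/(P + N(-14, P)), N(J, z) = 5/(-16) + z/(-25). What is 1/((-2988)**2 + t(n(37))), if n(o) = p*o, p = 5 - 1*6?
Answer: 14333/127967218149 ≈ 1.1201e-7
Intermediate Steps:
N(J, z) = -5/16 - z/25 (N(J, z) = 5*(-1/16) + z*(-1/25) = -5/16 - z/25)
p = -1 (p = 5 - 6 = -1)
n(o) = -o
t(P) = 9 - 3/(-5/16 + 24*P/25) (t(P) = 9 - 3/(P + (-5/16 - P/25)) = 9 - 3/(-5/16 + 24*P/25))
1/((-2988)**2 + t(n(37))) = 1/((-2988)**2 + 3*(-775 + 1152*(-1*37))/(-125 + 384*(-1*37))) = 1/(8928144 + 3*(-775 + 1152*(-37))/(-125 + 384*(-37))) = 1/(8928144 + 3*(-775 - 42624)/(-125 - 14208)) = 1/(8928144 + 3*(-43399)/(-14333)) = 1/(8928144 + 3*(-1/14333)*(-43399)) = 1/(8928144 + 130197/14333) = 1/(127967218149/14333) = 14333/127967218149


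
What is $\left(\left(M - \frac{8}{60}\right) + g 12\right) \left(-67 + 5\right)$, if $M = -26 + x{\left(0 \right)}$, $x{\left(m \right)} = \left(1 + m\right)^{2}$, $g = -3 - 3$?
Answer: $\frac{90334}{15} \approx 6022.3$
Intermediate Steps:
$g = -6$
$M = -25$ ($M = -26 + \left(1 + 0\right)^{2} = -26 + 1^{2} = -26 + 1 = -25$)
$\left(\left(M - \frac{8}{60}\right) + g 12\right) \left(-67 + 5\right) = \left(\left(-25 - \frac{8}{60}\right) - 72\right) \left(-67 + 5\right) = \left(\left(-25 - \frac{2}{15}\right) - 72\right) \left(-62\right) = \left(- \frac{377}{15} - 72\right) \left(-62\right) = \left(- \frac{1457}{15}\right) \left(-62\right) = \frac{90334}{15}$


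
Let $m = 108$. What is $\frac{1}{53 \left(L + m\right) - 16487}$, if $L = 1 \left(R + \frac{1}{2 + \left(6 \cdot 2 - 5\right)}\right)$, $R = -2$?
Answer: $- \frac{9}{97768} \approx -9.2055 \cdot 10^{-5}$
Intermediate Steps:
$L = - \frac{17}{9}$ ($L = 1 \left(-2 + \frac{1}{2 + \left(6 \cdot 2 - 5\right)}\right) = 1 \left(-2 + \frac{1}{2 + \left(12 - 5\right)}\right) = 1 \left(-2 + \frac{1}{2 + 7}\right) = 1 \left(-2 + \frac{1}{9}\right) = 1 \left(- \frac{17}{9}\right) = - \frac{17}{9} \approx -1.8889$)
$\frac{1}{53 \left(L + m\right) - 16487} = \frac{1}{53 \left(- \frac{17}{9} + 108\right) - 16487} = \frac{1}{53 \cdot \frac{955}{9} - 16487} = \frac{1}{\frac{50615}{9} - 16487} = \frac{1}{- \frac{97768}{9}} = - \frac{9}{97768}$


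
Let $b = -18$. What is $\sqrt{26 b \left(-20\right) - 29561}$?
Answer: $i \sqrt{20201} \approx 142.13 i$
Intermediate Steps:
$\sqrt{26 b \left(-20\right) - 29561} = \sqrt{26 \left(-18\right) \left(-20\right) - 29561} = \sqrt{\left(-468\right) \left(-20\right) - 29561} = \sqrt{9360 - 29561} = \sqrt{-20201} = i \sqrt{20201}$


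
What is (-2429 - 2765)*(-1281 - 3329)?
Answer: 23944340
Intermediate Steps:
(-2429 - 2765)*(-1281 - 3329) = -5194*(-4610) = 23944340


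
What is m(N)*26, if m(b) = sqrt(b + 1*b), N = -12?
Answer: 52*I*sqrt(6) ≈ 127.37*I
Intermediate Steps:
m(b) = sqrt(2)*sqrt(b) (m(b) = sqrt(b + b) = sqrt(2*b) = sqrt(2)*sqrt(b))
m(N)*26 = (sqrt(2)*sqrt(-12))*26 = (sqrt(2)*(2*I*sqrt(3)))*26 = (2*I*sqrt(6))*26 = 52*I*sqrt(6)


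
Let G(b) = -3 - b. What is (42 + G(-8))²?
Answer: 2209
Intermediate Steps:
(42 + G(-8))² = (42 + (-3 - 1*(-8)))² = (42 + (-3 + 8))² = (42 + 5)² = 47² = 2209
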